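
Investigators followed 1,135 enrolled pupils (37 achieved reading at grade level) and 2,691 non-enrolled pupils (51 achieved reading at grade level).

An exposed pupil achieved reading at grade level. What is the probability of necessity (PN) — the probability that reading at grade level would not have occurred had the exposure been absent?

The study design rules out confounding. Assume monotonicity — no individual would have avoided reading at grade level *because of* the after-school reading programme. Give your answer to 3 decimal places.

PN ≈ 0.419

p₁ = P(outcome | exposed) = 37/1135 = 0.032599
p₀ = P(outcome | unexposed) = 51/2691 = 0.018952
Under exogeneity and monotonicity, PN = (p₁ − p₀) / p₁.
PN = (0.032599 − 0.018952) / 0.032599 = 0.013647 / 0.032599 ≈ 0.4186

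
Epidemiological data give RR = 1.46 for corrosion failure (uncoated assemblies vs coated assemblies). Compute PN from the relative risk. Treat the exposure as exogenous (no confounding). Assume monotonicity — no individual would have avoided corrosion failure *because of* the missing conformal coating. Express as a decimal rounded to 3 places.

Under exogeneity and monotonicity, PN = (RR − 1) / RR = 1 − 1/RR.
PN = (1.46 − 1) / 1.46 = 0.46 / 1.46 ≈ 0.3151

PN ≈ 0.315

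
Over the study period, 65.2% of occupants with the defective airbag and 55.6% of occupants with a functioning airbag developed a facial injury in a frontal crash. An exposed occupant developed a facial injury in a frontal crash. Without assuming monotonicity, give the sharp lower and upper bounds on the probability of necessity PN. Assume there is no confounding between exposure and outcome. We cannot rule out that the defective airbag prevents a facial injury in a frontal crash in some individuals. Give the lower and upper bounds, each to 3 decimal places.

p₁ = 0.652, p₀ = 0.556.
Under exogeneity alone the bounds on PN are max{0,(p₁−p₀)/p₁} ≤ PN ≤ min{1,(1−p₀)/p₁}.
  lower = (p₁ − p₀)/p₁ = 0.096 / 0.652 ≈ 0.1472
  upper = min{1, (1 − p₀)/p₁} = 0.444 / 0.652 ≈ 0.6810

0.147 ≤ PN ≤ 0.681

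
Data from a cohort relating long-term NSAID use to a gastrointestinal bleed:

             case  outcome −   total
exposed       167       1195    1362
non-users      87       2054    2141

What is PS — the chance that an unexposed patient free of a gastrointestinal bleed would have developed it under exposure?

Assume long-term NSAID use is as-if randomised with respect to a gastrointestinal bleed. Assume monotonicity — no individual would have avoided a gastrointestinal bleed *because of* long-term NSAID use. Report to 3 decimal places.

p₁ = P(outcome | exposed) = 167/1362 = 0.12261
p₀ = P(outcome | unexposed) = 87/2141 = 0.040635
Under exogeneity and monotonicity, PS = (p₁ − p₀) / (1 − p₀).
PS = (0.12261 − 0.040635) / (1 − 0.040635) = 0.081979 / 0.95936 ≈ 0.0855

PS ≈ 0.085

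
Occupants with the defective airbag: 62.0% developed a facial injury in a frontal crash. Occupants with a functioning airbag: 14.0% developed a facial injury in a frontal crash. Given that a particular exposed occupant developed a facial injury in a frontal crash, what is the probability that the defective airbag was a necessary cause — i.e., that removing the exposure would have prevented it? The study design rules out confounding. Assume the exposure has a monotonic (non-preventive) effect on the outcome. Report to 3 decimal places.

p₁ = 0.62, p₀ = 0.14.
Under exogeneity and monotonicity, PN = (p₁ − p₀) / p₁.
PN = (0.62 − 0.14) / 0.62 = 0.48 / 0.62 ≈ 0.7742

PN ≈ 0.774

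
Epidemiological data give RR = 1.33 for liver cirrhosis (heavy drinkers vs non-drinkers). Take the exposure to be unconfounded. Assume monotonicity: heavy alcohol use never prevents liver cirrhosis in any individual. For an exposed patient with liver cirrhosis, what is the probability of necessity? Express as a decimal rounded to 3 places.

PN ≈ 0.248

Under exogeneity and monotonicity, PN = (RR − 1) / RR = 1 − 1/RR.
PN = (1.33 − 1) / 1.33 = 0.33 / 1.33 ≈ 0.2481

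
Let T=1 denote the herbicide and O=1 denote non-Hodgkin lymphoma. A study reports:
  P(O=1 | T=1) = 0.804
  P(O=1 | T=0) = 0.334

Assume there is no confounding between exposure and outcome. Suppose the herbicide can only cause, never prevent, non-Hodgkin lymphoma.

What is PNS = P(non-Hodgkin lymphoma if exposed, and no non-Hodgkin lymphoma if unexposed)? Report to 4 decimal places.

PNS ≈ 0.4700

Let p₁ = 0.804, p₀ = 0.334.
Under exogeneity and monotonicity, PNS = p₁ − p₀.
PNS = 0.804 − 0.334 = 0.47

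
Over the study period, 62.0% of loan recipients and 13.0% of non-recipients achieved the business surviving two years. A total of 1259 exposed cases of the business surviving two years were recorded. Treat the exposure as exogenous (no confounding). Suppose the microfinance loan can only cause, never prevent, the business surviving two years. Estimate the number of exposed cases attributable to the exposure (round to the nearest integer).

about 995 cases

p₁ = 0.62, p₀ = 0.13.
PN = (p₁ − p₀)/p₁ = (0.62 − 0.13) / 0.62 ≈ 0.79032.
Attributable cases ≈ PN × (exposed cases) = 0.79032 × 1259 ≈ 995.02.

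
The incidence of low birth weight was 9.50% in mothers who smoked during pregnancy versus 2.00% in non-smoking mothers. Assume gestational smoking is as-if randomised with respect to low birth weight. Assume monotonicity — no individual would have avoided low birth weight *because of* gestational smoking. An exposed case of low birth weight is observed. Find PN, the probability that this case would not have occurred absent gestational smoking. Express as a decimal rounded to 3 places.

p₁ = 0.095, p₀ = 0.02.
Under exogeneity and monotonicity, PN = (p₁ − p₀) / p₁.
PN = (0.095 − 0.02) / 0.095 = 0.075 / 0.095 ≈ 0.7895

PN ≈ 0.789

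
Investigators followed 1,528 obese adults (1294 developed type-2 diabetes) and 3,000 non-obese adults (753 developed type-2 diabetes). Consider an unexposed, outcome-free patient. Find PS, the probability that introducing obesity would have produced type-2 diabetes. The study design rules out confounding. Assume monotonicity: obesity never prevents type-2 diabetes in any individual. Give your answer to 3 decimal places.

PS ≈ 0.796

p₁ = P(outcome | exposed) = 1294/1528 = 0.84686
p₀ = P(outcome | unexposed) = 753/3000 = 0.251
Under exogeneity and monotonicity, PS = (p₁ − p₀) / (1 − p₀).
PS = (0.84686 − 0.251) / (1 − 0.251) = 0.59586 / 0.749 ≈ 0.7955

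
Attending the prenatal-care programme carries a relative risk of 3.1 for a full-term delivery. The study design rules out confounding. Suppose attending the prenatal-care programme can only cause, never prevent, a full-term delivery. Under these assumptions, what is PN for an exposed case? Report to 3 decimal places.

PN ≈ 0.677

Under exogeneity and monotonicity, PN = (RR − 1) / RR = 1 − 1/RR.
PN = (3.1 − 1) / 3.1 = 2.1 / 3.1 ≈ 0.6774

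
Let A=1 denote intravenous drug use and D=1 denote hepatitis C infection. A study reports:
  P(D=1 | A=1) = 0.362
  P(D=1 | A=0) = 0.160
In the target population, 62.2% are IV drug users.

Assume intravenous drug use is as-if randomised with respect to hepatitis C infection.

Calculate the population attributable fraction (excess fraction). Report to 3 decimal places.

Let p₁ = 0.362, p₀ = 0.16.
Overall risk P(Y=1) = π·p₁ + (1−π)·p₀ = 0.622×0.362 + 0.378×0.16 = 0.28564.
Under exogeneity, PAF = [P(Y=1) − p₀] / P(Y=1).
PAF = (0.28564 − 0.16) / 0.28564 ≈ 0.4399

PAF ≈ 0.440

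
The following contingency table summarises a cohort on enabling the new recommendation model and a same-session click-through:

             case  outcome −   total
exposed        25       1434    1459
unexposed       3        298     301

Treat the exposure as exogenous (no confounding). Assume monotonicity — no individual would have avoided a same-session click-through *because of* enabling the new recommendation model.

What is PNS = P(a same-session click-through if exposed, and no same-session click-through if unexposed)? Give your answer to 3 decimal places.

p₁ = P(outcome | exposed) = 25/1459 = 0.017135
p₀ = P(outcome | unexposed) = 3/301 = 0.0099668
Under exogeneity and monotonicity, PNS = p₁ − p₀.
PNS = 0.017135 − 0.0099668 = 0.0071682

PNS ≈ 0.007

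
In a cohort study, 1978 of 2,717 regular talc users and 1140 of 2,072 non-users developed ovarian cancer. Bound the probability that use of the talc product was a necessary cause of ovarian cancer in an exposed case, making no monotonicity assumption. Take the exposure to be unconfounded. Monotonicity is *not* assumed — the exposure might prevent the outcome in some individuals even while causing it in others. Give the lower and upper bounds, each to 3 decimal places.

0.244 ≤ PN ≤ 0.618

p₁ = P(outcome | exposed) = 1978/2717 = 0.72801
p₀ = P(outcome | unexposed) = 1140/2072 = 0.55019
Under exogeneity alone the bounds on PN are max{0,(p₁−p₀)/p₁} ≤ PN ≤ min{1,(1−p₀)/p₁}.
  lower = (p₁ − p₀)/p₁ = 0.17782 / 0.72801 ≈ 0.2442
  upper = min{1, (1 − p₀)/p₁} = 0.44981 / 0.72801 ≈ 0.6179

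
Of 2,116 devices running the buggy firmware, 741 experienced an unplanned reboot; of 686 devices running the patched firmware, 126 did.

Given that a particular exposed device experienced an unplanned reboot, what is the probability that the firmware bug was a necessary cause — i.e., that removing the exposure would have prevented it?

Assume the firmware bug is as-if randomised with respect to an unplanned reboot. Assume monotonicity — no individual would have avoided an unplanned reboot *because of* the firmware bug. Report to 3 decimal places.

PN ≈ 0.476

p₁ = P(outcome | exposed) = 741/2116 = 0.35019
p₀ = P(outcome | unexposed) = 126/686 = 0.18367
Under exogeneity and monotonicity, PN = (p₁ − p₀) / p₁.
PN = (0.35019 − 0.18367) / 0.35019 = 0.16652 / 0.35019 ≈ 0.4755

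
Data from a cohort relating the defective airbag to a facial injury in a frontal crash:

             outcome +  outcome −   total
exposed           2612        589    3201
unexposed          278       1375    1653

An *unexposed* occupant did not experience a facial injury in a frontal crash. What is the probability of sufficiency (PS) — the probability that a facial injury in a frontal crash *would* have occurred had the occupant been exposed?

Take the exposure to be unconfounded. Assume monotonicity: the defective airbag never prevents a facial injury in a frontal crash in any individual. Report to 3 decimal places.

PS ≈ 0.779

p₁ = P(outcome | exposed) = 2612/3201 = 0.816
p₀ = P(outcome | unexposed) = 278/1653 = 0.16818
Under exogeneity and monotonicity, PS = (p₁ − p₀) / (1 − p₀).
PS = (0.816 − 0.16818) / (1 − 0.16818) = 0.64782 / 0.83182 ≈ 0.7788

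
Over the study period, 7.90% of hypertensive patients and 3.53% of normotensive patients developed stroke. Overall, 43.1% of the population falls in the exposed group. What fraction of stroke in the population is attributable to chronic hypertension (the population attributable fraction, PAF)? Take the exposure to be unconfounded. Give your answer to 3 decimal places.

p₁ = 0.079, p₀ = 0.0353.
Overall risk P(Y=1) = π·p₁ + (1−π)·p₀ = 0.431×0.079 + 0.569×0.0353 = 0.054135.
Under exogeneity, PAF = [P(Y=1) − p₀] / P(Y=1).
PAF = (0.054135 − 0.0353) / 0.054135 ≈ 0.3479

PAF ≈ 0.348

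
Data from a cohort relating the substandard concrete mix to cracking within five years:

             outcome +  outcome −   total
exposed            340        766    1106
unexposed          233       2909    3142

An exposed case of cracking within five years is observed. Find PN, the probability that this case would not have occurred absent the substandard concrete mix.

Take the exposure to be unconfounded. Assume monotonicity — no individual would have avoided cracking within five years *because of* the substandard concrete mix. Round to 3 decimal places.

PN ≈ 0.759

p₁ = P(outcome | exposed) = 340/1106 = 0.30741
p₀ = P(outcome | unexposed) = 233/3142 = 0.074157
Under exogeneity and monotonicity, PN = (p₁ − p₀) / p₁.
PN = (0.30741 − 0.074157) / 0.30741 = 0.23326 / 0.30741 ≈ 0.7588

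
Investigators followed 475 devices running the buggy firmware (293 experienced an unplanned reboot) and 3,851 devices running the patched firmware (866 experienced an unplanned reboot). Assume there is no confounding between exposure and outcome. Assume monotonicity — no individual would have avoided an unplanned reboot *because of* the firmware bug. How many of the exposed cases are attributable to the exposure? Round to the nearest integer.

about 186 cases

p₁ = P(outcome | exposed) = 293/475 = 0.61684
p₀ = P(outcome | unexposed) = 866/3851 = 0.22488
PN = (p₁ − p₀)/p₁ = (0.61684 − 0.22488) / 0.61684 ≈ 0.63544.
Attributable cases ≈ PN × (exposed cases) = 0.63544 × 293 ≈ 186.18.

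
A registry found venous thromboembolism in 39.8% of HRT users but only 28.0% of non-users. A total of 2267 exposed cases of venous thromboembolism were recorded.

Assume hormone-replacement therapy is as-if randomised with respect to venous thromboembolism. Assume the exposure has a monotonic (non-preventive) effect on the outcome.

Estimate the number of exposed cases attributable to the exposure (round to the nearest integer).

about 672 cases

p₁ = 0.398, p₀ = 0.28.
PN = (p₁ − p₀)/p₁ = (0.398 − 0.28) / 0.398 ≈ 0.29648.
Attributable cases ≈ PN × (exposed cases) = 0.29648 × 2267 ≈ 672.13.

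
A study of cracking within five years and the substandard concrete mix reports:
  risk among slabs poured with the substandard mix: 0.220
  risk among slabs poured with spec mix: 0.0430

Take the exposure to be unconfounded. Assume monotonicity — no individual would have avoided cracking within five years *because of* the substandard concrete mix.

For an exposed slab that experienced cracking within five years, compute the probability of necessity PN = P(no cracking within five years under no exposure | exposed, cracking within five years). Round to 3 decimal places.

Let p₁ = 0.22, p₀ = 0.043.
Under exogeneity and monotonicity, PN = (p₁ − p₀) / p₁.
PN = (0.22 − 0.043) / 0.22 = 0.177 / 0.22 ≈ 0.8045

PN ≈ 0.805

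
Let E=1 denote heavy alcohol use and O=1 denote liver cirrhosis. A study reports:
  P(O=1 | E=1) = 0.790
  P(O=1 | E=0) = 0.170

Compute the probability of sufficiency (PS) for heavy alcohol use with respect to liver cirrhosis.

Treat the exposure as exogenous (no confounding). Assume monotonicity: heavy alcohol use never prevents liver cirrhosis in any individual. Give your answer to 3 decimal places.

PS ≈ 0.747

Let p₁ = 0.79, p₀ = 0.17.
Under exogeneity and monotonicity, PS = (p₁ − p₀) / (1 − p₀).
PS = (0.79 − 0.17) / (1 − 0.17) = 0.62 / 0.83 ≈ 0.7470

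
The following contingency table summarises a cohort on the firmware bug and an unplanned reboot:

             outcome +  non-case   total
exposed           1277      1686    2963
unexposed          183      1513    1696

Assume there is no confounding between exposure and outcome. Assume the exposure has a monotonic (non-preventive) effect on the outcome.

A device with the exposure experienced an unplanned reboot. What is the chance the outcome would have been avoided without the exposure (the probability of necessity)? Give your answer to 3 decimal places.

p₁ = P(outcome | exposed) = 1277/2963 = 0.43098
p₀ = P(outcome | unexposed) = 183/1696 = 0.1079
Under exogeneity and monotonicity, PN = (p₁ − p₀) / p₁.
PN = (0.43098 − 0.1079) / 0.43098 = 0.32308 / 0.43098 ≈ 0.7496

PN ≈ 0.750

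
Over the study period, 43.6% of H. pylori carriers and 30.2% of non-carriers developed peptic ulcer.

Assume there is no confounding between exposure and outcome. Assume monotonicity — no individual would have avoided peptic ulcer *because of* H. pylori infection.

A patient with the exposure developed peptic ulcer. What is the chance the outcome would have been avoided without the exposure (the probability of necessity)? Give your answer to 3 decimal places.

p₁ = 0.436, p₀ = 0.302.
Under exogeneity and monotonicity, PN = (p₁ − p₀) / p₁.
PN = (0.436 − 0.302) / 0.436 = 0.134 / 0.436 ≈ 0.3073

PN ≈ 0.307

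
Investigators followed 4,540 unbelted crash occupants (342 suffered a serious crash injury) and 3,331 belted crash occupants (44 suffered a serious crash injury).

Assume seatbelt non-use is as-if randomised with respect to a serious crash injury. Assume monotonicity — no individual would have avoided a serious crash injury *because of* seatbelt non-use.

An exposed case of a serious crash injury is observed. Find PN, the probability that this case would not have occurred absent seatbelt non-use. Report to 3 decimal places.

p₁ = P(outcome | exposed) = 342/4540 = 0.07533
p₀ = P(outcome | unexposed) = 44/3331 = 0.013209
Under exogeneity and monotonicity, PN = (p₁ − p₀) / p₁.
PN = (0.07533 − 0.013209) / 0.07533 = 0.062121 / 0.07533 ≈ 0.8246

PN ≈ 0.825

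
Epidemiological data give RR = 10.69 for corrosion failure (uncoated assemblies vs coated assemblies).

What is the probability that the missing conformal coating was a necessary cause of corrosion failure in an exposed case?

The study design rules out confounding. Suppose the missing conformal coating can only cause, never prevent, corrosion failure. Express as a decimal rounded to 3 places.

Under exogeneity and monotonicity, PN = (RR − 1) / RR = 1 − 1/RR.
PN = (10.69 − 1) / 10.69 = 9.69 / 10.69 ≈ 0.9065

PN ≈ 0.906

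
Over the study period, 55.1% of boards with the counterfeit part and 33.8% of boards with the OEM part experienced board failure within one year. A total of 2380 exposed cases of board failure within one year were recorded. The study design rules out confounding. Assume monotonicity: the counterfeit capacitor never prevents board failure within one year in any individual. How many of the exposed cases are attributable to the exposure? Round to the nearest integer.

p₁ = 0.551, p₀ = 0.338.
PN = (p₁ − p₀)/p₁ = (0.551 − 0.338) / 0.551 ≈ 0.38657.
Attributable cases ≈ PN × (exposed cases) = 0.38657 × 2380 ≈ 920.04.

about 920 cases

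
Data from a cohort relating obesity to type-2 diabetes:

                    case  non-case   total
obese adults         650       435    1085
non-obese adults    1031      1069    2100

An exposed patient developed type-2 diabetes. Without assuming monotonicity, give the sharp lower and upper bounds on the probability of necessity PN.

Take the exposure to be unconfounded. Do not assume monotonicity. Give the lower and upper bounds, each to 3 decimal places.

p₁ = P(outcome | exposed) = 650/1085 = 0.59908
p₀ = P(outcome | unexposed) = 1031/2100 = 0.49095
Under exogeneity alone the bounds on PN are max{0,(p₁−p₀)/p₁} ≤ PN ≤ min{1,(1−p₀)/p₁}.
  lower = (p₁ − p₀)/p₁ = 0.10813 / 0.59908 ≈ 0.1805
  upper = min{1, (1 − p₀)/p₁} = 0.50905 / 0.59908 ≈ 0.8497

0.180 ≤ PN ≤ 0.850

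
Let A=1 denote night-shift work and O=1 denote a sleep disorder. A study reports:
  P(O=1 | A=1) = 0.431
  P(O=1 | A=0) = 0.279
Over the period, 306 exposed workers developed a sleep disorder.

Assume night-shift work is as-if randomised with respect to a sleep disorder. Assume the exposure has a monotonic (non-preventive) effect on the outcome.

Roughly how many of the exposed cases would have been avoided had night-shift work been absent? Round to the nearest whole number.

about 108 cases

Let p₁ = 0.431, p₀ = 0.279.
PN = (p₁ − p₀)/p₁ = (0.431 − 0.279) / 0.431 ≈ 0.35267.
Attributable cases ≈ PN × (exposed cases) = 0.35267 × 306 ≈ 107.92.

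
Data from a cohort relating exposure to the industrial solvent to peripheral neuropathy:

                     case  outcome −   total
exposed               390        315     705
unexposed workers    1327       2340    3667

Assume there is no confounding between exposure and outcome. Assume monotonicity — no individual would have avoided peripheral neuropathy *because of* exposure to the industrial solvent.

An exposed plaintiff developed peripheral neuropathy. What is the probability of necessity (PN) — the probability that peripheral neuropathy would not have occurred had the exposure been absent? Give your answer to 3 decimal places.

p₁ = P(outcome | exposed) = 390/705 = 0.55319
p₀ = P(outcome | unexposed) = 1327/3667 = 0.36188
Under exogeneity and monotonicity, PN = (p₁ − p₀)/p₁.
PN = (0.55319 − 0.36188) / 0.55319 ≈ 0.3458

PN ≈ 0.346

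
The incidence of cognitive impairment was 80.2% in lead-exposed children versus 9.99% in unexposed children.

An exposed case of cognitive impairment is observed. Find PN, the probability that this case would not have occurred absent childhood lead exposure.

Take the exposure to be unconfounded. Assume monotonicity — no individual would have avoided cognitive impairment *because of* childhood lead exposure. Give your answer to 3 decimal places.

PN ≈ 0.875

p₁ = 0.802, p₀ = 0.0999.
Under exogeneity and monotonicity, PN = (p₁ − p₀) / p₁.
PN = (0.802 − 0.0999) / 0.802 = 0.7021 / 0.802 ≈ 0.8754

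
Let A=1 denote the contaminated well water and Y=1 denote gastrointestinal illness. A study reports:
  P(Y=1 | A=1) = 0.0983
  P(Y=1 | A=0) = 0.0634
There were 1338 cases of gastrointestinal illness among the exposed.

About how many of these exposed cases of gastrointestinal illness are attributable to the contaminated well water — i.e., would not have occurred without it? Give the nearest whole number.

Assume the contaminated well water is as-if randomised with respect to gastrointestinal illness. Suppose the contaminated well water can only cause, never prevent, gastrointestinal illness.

Let p₁ = 0.0983, p₀ = 0.0634.
PN = (p₁ − p₀)/p₁ = (0.0983 − 0.0634) / 0.0983 ≈ 0.35504.
Attributable cases ≈ PN × (exposed cases) = 0.35504 × 1338 ≈ 475.04.

about 475 cases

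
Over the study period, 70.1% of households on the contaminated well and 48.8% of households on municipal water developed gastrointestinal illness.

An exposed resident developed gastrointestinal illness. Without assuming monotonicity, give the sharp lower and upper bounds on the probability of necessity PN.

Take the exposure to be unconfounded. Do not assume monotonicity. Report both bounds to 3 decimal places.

0.304 ≤ PN ≤ 0.730

p₁ = 0.701, p₀ = 0.488.
Under exogeneity alone the bounds on PN are max{0,(p₁−p₀)/p₁} ≤ PN ≤ min{1,(1−p₀)/p₁}.
  lower = (p₁ − p₀)/p₁ = 0.213 / 0.701 ≈ 0.3039
  upper = min{1, (1 − p₀)/p₁} = 0.512 / 0.701 ≈ 0.7304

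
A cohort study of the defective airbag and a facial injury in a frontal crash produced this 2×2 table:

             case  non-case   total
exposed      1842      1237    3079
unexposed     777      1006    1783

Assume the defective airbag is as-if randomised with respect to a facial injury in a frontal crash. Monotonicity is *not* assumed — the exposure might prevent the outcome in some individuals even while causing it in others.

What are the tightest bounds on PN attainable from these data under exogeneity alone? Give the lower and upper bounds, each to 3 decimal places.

p₁ = P(outcome | exposed) = 1842/3079 = 0.59825
p₀ = P(outcome | unexposed) = 777/1783 = 0.43578
Under exogeneity alone the bounds on PN are max{0,(p₁−p₀)/p₁} ≤ PN ≤ min{1,(1−p₀)/p₁}.
  lower = (p₁ − p₀)/p₁ = 0.16246 / 0.59825 ≈ 0.2716
  upper = min{1, (1 − p₀)/p₁} = 0.56422 / 0.59825 ≈ 0.9431

0.272 ≤ PN ≤ 0.943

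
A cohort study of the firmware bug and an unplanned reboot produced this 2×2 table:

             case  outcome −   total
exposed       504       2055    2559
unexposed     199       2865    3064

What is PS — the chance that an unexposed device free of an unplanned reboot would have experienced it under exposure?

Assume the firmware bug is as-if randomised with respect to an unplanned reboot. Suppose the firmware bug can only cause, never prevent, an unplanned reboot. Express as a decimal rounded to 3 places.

p₁ = P(outcome | exposed) = 504/2559 = 0.19695
p₀ = P(outcome | unexposed) = 199/3064 = 0.064948
Under exogeneity and monotonicity, PS = (p₁ − p₀) / (1 − p₀).
PS = (0.19695 − 0.064948) / (1 − 0.064948) = 0.132 / 0.93505 ≈ 0.1412

PS ≈ 0.141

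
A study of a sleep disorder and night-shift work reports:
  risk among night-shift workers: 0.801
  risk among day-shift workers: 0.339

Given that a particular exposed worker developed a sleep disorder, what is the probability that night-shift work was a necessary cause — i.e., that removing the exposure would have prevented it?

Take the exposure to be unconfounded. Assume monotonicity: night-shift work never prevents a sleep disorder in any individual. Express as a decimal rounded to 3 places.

Let p₁ = 0.801, p₀ = 0.339.
Under exogeneity and monotonicity, PN = (p₁ − p₀) / p₁.
PN = (0.801 − 0.339) / 0.801 = 0.462 / 0.801 ≈ 0.5768

PN ≈ 0.577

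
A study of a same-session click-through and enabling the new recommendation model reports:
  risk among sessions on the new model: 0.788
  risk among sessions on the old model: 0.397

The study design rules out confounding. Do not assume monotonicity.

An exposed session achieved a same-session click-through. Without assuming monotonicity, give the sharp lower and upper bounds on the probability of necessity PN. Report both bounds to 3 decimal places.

0.496 ≤ PN ≤ 0.765

Let p₁ = 0.788, p₀ = 0.397.
Under exogeneity alone the bounds on PN are max{0,(p₁−p₀)/p₁} ≤ PN ≤ min{1,(1−p₀)/p₁}.
  lower = (p₁ − p₀)/p₁ = 0.391 / 0.788 ≈ 0.4962
  upper = min{1, (1 − p₀)/p₁} = 0.603 / 0.788 ≈ 0.7652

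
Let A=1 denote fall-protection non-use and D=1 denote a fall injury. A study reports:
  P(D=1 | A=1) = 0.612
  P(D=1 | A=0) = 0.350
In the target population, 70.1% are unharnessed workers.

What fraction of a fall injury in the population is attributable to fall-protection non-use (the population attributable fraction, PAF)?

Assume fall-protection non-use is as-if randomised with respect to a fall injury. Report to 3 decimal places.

Let p₁ = 0.612, p₀ = 0.35.
Overall risk P(Y=1) = π·p₁ + (1−π)·p₀ = 0.701×0.612 + 0.299×0.35 = 0.53366.
Under exogeneity, PAF = [P(Y=1) − p₀] / P(Y=1).
PAF = (0.53366 − 0.35) / 0.53366 ≈ 0.3442

PAF ≈ 0.344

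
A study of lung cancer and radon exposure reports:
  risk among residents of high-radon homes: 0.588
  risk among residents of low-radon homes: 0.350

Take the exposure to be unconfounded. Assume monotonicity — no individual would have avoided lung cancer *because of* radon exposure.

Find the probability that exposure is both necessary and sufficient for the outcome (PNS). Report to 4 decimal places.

PNS ≈ 0.2380

Let p₁ = 0.588, p₀ = 0.35.
Under exogeneity and monotonicity, PNS = p₁ − p₀.
PNS = 0.588 − 0.35 = 0.238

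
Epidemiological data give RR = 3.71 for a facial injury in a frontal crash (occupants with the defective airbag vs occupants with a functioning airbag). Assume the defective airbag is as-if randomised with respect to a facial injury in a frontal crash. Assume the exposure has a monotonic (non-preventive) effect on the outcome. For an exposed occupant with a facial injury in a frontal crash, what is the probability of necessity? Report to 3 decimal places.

Under exogeneity and monotonicity, PN = (RR − 1) / RR = 1 − 1/RR.
PN = (3.71 − 1) / 3.71 = 2.71 / 3.71 ≈ 0.7305

PN ≈ 0.730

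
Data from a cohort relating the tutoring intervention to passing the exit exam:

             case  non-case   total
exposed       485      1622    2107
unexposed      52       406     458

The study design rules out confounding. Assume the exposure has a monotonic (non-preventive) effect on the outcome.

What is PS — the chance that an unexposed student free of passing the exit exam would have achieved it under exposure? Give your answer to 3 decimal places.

PS ≈ 0.132

p₁ = P(outcome | exposed) = 485/2107 = 0.23019
p₀ = P(outcome | unexposed) = 52/458 = 0.11354
Under exogeneity and monotonicity, PS = (p₁ − p₀) / (1 − p₀).
PS = (0.23019 − 0.11354) / (1 − 0.11354) = 0.11665 / 0.88646 ≈ 0.1316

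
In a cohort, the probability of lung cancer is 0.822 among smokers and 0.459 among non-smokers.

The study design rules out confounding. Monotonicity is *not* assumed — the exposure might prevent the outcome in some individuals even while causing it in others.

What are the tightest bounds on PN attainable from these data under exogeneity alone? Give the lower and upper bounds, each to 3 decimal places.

Let p₁ = 0.822, p₀ = 0.459.
Under exogeneity alone the bounds on PN are max{0,(p₁−p₀)/p₁} ≤ PN ≤ min{1,(1−p₀)/p₁}.
  lower = (p₁ − p₀)/p₁ = 0.363 / 0.822 ≈ 0.4416
  upper = min{1, (1 − p₀)/p₁} = 0.541 / 0.822 ≈ 0.6582

0.442 ≤ PN ≤ 0.658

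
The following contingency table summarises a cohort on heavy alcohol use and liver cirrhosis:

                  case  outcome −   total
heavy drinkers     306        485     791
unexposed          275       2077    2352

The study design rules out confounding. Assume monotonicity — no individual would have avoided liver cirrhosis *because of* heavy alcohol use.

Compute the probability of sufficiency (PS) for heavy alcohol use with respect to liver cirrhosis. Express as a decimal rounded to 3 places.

p₁ = P(outcome | exposed) = 306/791 = 0.38685
p₀ = P(outcome | unexposed) = 275/2352 = 0.11692
Under exogeneity and monotonicity, PS = (p₁ − p₀)/(1 − p₀).
PS = (0.38685 − 0.11692) / 0.88308 ≈ 0.3057

PS ≈ 0.306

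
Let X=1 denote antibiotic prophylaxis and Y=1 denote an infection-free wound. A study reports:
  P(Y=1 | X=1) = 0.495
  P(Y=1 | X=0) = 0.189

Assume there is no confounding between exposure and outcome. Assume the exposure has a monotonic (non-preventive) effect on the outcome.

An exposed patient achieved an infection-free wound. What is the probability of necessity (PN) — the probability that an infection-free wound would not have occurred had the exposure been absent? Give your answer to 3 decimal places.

Let p₁ = 0.495, p₀ = 0.189.
Under exogeneity and monotonicity, PN = (p₁ − p₀) / p₁.
PN = (0.495 − 0.189) / 0.495 = 0.306 / 0.495 ≈ 0.6182

PN ≈ 0.618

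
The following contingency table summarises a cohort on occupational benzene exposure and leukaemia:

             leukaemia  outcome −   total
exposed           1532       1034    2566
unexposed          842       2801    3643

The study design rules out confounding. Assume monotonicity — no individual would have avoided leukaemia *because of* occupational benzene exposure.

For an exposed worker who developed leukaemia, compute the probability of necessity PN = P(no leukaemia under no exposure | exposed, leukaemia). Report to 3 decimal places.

p₁ = P(outcome | exposed) = 1532/2566 = 0.59704
p₀ = P(outcome | unexposed) = 842/3643 = 0.23113
Under exogeneity and monotonicity, PN = (p₁ − p₀)/p₁.
PN = (0.59704 − 0.23113) / 0.59704 ≈ 0.6129

PN ≈ 0.613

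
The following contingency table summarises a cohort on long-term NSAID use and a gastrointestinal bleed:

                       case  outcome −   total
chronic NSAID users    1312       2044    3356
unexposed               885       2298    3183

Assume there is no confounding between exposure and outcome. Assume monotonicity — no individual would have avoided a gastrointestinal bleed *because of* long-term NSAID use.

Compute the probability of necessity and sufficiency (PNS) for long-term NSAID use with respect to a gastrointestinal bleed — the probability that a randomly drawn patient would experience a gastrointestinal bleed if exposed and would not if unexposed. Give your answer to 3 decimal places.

p₁ = P(outcome | exposed) = 1312/3356 = 0.39094
p₀ = P(outcome | unexposed) = 885/3183 = 0.27804
Under exogeneity and monotonicity, PNS = p₁ − p₀.
PNS = 0.39094 − 0.27804 = 0.1129

PNS ≈ 0.113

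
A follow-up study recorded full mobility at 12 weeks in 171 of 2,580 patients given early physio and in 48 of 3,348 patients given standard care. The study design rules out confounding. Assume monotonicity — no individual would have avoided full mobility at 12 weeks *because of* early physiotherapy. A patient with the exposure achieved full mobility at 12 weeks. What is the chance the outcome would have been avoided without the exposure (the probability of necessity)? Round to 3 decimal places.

p₁ = P(outcome | exposed) = 171/2580 = 0.066279
p₀ = P(outcome | unexposed) = 48/3348 = 0.014337
Under exogeneity and monotonicity, PN = (p₁ − p₀) / p₁.
PN = (0.066279 − 0.014337) / 0.066279 = 0.051942 / 0.066279 ≈ 0.7837

PN ≈ 0.784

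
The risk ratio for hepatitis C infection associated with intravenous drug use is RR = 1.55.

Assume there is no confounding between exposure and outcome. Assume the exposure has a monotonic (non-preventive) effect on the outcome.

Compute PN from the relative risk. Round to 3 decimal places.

PN ≈ 0.355

Under exogeneity and monotonicity, PN = (RR − 1) / RR = 1 − 1/RR.
PN = (1.55 − 1) / 1.55 = 0.55 / 1.55 ≈ 0.3548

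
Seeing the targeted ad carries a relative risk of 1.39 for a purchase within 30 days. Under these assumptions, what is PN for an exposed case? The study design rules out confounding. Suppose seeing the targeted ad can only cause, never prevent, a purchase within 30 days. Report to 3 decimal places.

PN ≈ 0.281

Under exogeneity and monotonicity, PN = (RR − 1) / RR = 1 − 1/RR.
PN = (1.39 − 1) / 1.39 = 0.39 / 1.39 ≈ 0.2806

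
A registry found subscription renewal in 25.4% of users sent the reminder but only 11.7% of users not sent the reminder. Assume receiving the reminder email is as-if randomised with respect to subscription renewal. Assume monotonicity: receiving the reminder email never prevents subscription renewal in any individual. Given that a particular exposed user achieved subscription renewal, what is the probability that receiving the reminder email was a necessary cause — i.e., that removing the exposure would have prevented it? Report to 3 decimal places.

p₁ = 0.254, p₀ = 0.117.
Under exogeneity and monotonicity, PN = (p₁ − p₀) / p₁.
PN = (0.254 − 0.117) / 0.254 = 0.137 / 0.254 ≈ 0.5394

PN ≈ 0.539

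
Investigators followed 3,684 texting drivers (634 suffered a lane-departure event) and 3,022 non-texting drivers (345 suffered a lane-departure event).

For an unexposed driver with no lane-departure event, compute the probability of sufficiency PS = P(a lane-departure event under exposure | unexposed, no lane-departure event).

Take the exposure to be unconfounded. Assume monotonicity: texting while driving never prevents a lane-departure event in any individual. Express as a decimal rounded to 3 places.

PS ≈ 0.065

p₁ = P(outcome | exposed) = 634/3684 = 0.1721
p₀ = P(outcome | unexposed) = 345/3022 = 0.11416
Under exogeneity and monotonicity, PS = (p₁ − p₀) / (1 − p₀).
PS = (0.1721 − 0.11416) / (1 − 0.11416) = 0.057933 / 0.88584 ≈ 0.0654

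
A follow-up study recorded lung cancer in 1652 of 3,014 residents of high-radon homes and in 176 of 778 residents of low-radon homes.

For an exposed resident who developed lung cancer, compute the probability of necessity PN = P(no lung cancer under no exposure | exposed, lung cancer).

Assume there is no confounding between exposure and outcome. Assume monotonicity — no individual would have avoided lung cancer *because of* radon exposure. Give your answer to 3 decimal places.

PN ≈ 0.587

p₁ = P(outcome | exposed) = 1652/3014 = 0.54811
p₀ = P(outcome | unexposed) = 176/778 = 0.22622
Under exogeneity and monotonicity, PN = (p₁ − p₀) / p₁.
PN = (0.54811 − 0.22622) / 0.54811 = 0.32189 / 0.54811 ≈ 0.5873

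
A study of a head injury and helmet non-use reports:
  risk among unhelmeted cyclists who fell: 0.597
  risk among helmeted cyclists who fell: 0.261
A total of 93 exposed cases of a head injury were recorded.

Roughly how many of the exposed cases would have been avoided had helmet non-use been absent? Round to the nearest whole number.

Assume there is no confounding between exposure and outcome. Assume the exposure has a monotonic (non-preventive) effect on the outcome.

about 52 cases

Let p₁ = 0.597, p₀ = 0.261.
PN = (p₁ − p₀)/p₁ = (0.597 − 0.261) / 0.597 ≈ 0.56281.
Attributable cases ≈ PN × (exposed cases) = 0.56281 × 93 ≈ 52.34.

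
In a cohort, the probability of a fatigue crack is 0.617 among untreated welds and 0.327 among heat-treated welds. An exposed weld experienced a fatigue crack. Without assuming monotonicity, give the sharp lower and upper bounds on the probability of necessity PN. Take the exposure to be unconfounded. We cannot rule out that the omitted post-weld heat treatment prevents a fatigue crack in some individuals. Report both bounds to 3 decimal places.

Let p₁ = 0.617, p₀ = 0.327.
Under exogeneity alone the bounds on PN are max{0,(p₁−p₀)/p₁} ≤ PN ≤ min{1,(1−p₀)/p₁}.
  lower = (p₁ − p₀)/p₁ = 0.29 / 0.617 ≈ 0.4700
  upper = min{1, (1 − p₀)/p₁} = 0.673 / 0.617 ≈ 1.0908 → capped at 1

0.470 ≤ PN ≤ 1.000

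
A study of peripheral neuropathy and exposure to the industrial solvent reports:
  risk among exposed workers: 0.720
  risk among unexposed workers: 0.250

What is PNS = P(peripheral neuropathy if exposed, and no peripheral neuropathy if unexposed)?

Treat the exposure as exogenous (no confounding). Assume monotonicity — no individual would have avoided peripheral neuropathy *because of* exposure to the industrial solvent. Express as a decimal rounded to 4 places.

Let p₁ = 0.72, p₀ = 0.25.
Under exogeneity and monotonicity, PNS = p₁ − p₀.
PNS = 0.72 − 0.25 = 0.47

PNS ≈ 0.4700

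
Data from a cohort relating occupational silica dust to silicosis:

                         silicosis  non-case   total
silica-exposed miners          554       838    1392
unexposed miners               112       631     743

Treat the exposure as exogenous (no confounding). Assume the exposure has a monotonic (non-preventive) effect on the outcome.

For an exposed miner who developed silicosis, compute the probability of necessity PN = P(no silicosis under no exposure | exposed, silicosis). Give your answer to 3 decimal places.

PN ≈ 0.621

p₁ = P(outcome | exposed) = 554/1392 = 0.39799
p₀ = P(outcome | unexposed) = 112/743 = 0.15074
Under exogeneity and monotonicity, PN = (p₁ − p₀)/p₁.
PN = (0.39799 − 0.15074) / 0.39799 ≈ 0.6212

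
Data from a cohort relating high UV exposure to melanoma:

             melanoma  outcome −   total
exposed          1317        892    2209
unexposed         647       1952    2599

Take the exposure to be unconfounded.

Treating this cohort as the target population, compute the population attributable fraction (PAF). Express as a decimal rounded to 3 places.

PAF ≈ 0.391

p₁ = P(outcome | exposed) = 1317/2209 = 0.5962
p₀ = P(outcome | unexposed) = 647/2599 = 0.24894
Exposure prevalence π = 2209/4808 = 0.45944; overall risk P(Y=1) = 0.40849.
Under exogeneity, PAF = [P(Y=1) − p₀]/P(Y=1).
PAF = (0.40849 − 0.24894) / 0.40849 ≈ 0.3906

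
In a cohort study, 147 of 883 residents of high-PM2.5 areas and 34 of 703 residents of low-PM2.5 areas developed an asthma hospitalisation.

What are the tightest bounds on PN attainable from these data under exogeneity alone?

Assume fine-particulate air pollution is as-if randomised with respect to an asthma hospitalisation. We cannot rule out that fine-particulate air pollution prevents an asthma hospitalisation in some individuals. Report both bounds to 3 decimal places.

0.709 ≤ PN ≤ 1.000

p₁ = P(outcome | exposed) = 147/883 = 0.16648
p₀ = P(outcome | unexposed) = 34/703 = 0.048364
Under exogeneity alone the bounds on PN are max{0,(p₁−p₀)/p₁} ≤ PN ≤ min{1,(1−p₀)/p₁}.
  lower = (p₁ − p₀)/p₁ = 0.11811 / 0.16648 ≈ 0.7095
  upper = min{1, (1 − p₀)/p₁} = 0.95164 / 0.16648 ≈ 5.7163 → capped at 1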